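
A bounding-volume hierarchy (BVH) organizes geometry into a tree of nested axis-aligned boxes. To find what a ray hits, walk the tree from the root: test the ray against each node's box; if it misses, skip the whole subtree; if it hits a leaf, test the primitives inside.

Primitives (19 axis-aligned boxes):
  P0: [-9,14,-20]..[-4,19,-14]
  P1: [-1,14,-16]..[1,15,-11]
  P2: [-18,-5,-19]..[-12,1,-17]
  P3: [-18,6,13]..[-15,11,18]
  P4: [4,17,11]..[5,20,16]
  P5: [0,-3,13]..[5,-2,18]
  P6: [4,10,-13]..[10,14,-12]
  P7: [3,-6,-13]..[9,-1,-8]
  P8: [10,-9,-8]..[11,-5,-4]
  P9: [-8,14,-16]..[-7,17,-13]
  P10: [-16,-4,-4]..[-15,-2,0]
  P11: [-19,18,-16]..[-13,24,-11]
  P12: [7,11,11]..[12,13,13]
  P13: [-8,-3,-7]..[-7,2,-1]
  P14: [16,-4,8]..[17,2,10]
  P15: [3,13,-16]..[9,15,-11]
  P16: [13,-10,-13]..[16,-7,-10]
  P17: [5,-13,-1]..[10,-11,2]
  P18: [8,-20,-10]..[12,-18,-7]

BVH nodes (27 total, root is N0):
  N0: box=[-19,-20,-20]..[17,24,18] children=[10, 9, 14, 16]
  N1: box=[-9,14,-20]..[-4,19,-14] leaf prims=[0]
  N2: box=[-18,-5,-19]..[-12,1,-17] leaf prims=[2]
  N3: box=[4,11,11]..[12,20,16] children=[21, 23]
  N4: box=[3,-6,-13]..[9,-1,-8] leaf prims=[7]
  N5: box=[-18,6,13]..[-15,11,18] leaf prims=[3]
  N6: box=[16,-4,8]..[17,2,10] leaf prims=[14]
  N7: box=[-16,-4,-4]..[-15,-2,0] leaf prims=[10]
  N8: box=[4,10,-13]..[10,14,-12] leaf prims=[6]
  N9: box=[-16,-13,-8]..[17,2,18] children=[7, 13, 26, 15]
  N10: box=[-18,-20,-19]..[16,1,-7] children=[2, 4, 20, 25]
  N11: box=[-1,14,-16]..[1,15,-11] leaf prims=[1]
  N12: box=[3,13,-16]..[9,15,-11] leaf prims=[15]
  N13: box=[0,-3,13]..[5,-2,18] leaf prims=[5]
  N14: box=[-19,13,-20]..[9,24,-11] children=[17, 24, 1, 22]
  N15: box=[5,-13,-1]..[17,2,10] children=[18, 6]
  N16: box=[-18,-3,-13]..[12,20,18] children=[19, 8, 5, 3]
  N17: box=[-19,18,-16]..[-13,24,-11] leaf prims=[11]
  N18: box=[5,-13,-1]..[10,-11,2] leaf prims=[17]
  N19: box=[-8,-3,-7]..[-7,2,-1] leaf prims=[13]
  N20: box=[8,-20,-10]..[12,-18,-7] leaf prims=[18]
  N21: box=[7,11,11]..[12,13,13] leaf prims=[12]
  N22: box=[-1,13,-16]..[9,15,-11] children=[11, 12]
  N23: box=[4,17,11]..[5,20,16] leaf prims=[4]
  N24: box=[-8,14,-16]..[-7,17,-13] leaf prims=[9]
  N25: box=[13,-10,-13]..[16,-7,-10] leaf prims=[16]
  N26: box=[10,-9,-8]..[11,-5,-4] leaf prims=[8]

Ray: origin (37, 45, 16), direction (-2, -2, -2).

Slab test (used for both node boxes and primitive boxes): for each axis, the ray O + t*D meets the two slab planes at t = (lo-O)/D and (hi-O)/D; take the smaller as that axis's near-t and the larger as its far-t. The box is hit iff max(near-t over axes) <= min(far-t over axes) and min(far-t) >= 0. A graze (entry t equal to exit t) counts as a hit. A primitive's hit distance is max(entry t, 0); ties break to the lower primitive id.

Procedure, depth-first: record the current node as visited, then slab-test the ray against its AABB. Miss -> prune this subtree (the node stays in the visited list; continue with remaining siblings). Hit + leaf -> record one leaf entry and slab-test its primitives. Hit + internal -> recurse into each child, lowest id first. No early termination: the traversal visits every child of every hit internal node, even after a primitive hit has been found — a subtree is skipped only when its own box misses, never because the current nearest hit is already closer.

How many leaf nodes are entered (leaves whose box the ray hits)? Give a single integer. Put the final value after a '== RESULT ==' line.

Traverse from the root:
N0 x:[10,28] y:[21/2,65/2] z:[-1,18] -> hit [21/2,18], descend [9, 10, 14, 16]
  N9 x:[10,53/2] y:[43/2,29] z:[-1,12] -> miss, prune
  N10 x:[21/2,55/2] y:[22,65/2] z:[23/2,35/2] -> miss, prune
  N14 x:[14,28] y:[21/2,16] z:[27/2,18] -> hit [14,16], descend [1, 17, 22, 24]
    N1 x:[41/2,23] y:[13,31/2] z:[15,18] -> miss, prune
    N17 x:[25,28] y:[21/2,27/2] z:[27/2,16] -> miss, prune
    N22 x:[14,19] y:[15,16] z:[27/2,16] -> hit [15,16], descend [11, 12]
      N11 x:[18,19] y:[15,31/2] z:[27/2,16] -> miss, prune
      N12 x:[14,17] y:[15,16] z:[27/2,16] -> hit [15,16] leaf, test {P15@t=15}
    N24 x:[22,45/2] y:[14,31/2] z:[29/2,16] -> miss, prune
  N16 x:[25/2,55/2] y:[25/2,24] z:[-1,29/2] -> hit [25/2,29/2], descend [3, 5, 8, 19]
    N3 x:[25/2,33/2] y:[25/2,17] z:[0,5/2] -> miss, prune
    N5 x:[26,55/2] y:[17,39/2] z:[-1,3/2] -> miss, prune
    N8 x:[27/2,33/2] y:[31/2,35/2] z:[14,29/2] -> miss, prune
    N19 x:[22,45/2] y:[43/2,24] z:[17/2,23/2] -> miss, prune

15 AABB tests over nodes [0, 9, 10, 14, 1, 17, 22, 11, 12, 24, 16, 3, 5, 8, 19]; 1 leaf entered; closest P15.

== RESULT ==
1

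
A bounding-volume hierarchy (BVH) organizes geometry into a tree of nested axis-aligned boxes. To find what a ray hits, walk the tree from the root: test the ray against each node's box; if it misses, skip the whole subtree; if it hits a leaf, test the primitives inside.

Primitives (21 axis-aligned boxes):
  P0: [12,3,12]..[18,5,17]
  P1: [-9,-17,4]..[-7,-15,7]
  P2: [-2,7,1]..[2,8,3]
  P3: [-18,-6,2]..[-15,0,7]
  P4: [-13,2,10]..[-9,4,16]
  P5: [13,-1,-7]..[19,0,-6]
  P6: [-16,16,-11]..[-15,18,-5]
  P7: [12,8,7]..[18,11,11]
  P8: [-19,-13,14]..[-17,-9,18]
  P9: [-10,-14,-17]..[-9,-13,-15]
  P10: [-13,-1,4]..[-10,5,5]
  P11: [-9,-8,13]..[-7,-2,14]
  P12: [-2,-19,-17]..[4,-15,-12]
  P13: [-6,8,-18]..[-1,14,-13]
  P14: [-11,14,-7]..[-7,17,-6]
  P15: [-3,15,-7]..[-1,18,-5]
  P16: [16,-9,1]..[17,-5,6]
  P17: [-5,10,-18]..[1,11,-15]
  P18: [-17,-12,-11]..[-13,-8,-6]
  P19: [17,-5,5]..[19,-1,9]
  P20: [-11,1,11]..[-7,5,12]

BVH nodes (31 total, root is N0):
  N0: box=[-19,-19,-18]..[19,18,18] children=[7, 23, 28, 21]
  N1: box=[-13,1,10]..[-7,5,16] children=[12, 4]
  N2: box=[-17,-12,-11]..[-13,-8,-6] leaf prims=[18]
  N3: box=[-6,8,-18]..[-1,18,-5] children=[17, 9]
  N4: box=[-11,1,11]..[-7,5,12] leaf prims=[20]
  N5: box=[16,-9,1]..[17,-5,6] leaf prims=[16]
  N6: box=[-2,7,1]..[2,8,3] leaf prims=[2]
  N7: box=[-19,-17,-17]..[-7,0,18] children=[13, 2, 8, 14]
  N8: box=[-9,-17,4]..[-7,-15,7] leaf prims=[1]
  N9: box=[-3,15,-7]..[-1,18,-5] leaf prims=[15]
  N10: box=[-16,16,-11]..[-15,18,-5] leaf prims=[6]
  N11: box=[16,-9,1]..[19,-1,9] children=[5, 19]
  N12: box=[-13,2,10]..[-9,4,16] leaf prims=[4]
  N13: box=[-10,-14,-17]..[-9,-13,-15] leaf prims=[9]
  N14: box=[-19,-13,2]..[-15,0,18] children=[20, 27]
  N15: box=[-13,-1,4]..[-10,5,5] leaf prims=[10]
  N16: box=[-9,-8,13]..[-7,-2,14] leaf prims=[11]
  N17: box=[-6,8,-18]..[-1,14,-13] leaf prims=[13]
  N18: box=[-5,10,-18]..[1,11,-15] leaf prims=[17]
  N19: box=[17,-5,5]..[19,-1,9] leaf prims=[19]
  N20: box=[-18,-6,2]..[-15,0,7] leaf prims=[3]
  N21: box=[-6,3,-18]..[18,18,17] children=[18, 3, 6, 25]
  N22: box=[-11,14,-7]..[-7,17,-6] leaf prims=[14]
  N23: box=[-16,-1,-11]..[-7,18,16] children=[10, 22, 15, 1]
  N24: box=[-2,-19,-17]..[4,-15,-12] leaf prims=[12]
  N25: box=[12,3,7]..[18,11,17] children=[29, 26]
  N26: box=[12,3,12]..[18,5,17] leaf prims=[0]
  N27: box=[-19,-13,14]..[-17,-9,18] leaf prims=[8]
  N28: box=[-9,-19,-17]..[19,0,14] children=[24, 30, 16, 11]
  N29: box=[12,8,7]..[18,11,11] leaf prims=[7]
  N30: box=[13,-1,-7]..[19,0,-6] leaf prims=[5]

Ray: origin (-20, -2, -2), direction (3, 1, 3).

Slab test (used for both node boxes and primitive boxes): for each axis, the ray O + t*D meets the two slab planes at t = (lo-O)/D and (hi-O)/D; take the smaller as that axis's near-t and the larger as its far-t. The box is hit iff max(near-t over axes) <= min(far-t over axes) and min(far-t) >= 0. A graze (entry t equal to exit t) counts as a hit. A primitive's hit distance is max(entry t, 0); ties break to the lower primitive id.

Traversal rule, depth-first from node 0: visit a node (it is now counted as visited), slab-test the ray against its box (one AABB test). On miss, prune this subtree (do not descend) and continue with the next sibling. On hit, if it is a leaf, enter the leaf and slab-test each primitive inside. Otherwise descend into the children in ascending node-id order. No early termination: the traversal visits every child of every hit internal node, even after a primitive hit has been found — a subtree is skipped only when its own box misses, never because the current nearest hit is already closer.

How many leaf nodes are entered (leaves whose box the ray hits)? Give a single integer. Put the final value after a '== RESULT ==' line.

Traverse from the root:
N0 x:[1/3,13] y:[-17,20] z:[-16/3,20/3] -> hit [1/3,20/3], descend [7, 21, 23, 28]
  N7 x:[1/3,13/3] y:[-15,2] z:[-5,20/3] -> hit [1/3,2], descend [2, 8, 13, 14]
    N2 x:[1,7/3] y:[-10,-6] z:[-3,-4/3] -> miss, prune
    N8 x:[11/3,13/3] y:[-15,-13] z:[2,3] -> miss, prune
    N13 x:[10/3,11/3] y:[-12,-11] z:[-5,-13/3] -> miss, prune
    N14 x:[1/3,5/3] y:[-11,2] z:[4/3,20/3] -> hit [4/3,5/3], descend [20, 27]
      N20 x:[2/3,5/3] y:[-4,2] z:[4/3,3] -> hit [4/3,5/3] leaf, test {P3@t=4/3}
      N27 x:[1/3,1] y:[-11,-7] z:[16/3,20/3] -> miss, prune
  N21 x:[14/3,38/3] y:[5,20] z:[-16/3,19/3] -> hit [5,19/3], descend [3, 6, 18, 25]
    N3 x:[14/3,19/3] y:[10,20] z:[-16/3,-1] -> miss, prune
    N6 x:[6,22/3] y:[9,10] z:[1,5/3] -> miss, prune
    N18 x:[5,7] y:[12,13] z:[-16/3,-13/3] -> miss, prune
    N25 x:[32/3,38/3] y:[5,13] z:[3,19/3] -> miss, prune
  N23 x:[4/3,13/3] y:[1,20] z:[-3,6] -> hit [4/3,13/3], descend [1, 10, 15, 22]
    N1 x:[7/3,13/3] y:[3,7] z:[4,6] -> hit [4,13/3], descend [4, 12]
      N4 x:[3,13/3] y:[3,7] z:[13/3,14/3] -> hit [13/3,13/3] leaf, test {P20@t=13/3}
      N12 x:[7/3,11/3] y:[4,6] z:[4,6] -> miss, prune
    N10 x:[4/3,5/3] y:[18,20] z:[-3,-1] -> miss, prune
    N15 x:[7/3,10/3] y:[1,7] z:[2,7/3] -> hit [7/3,7/3] leaf, test {P10@t=7/3}
    N22 x:[3,13/3] y:[16,19] z:[-5/3,-4/3] -> miss, prune
  N28 x:[11/3,13] y:[-17,2] z:[-5,16/3] -> miss, prune

Visited [0, 7, 2, 8, 13, 14, 20, 27, 21, 3, 6, 18, 25, 23, 1, 4, 12, 10, 15, 22, 28]. Tests: 21 box, 3 leaf. Nearest: P3.

== RESULT ==
3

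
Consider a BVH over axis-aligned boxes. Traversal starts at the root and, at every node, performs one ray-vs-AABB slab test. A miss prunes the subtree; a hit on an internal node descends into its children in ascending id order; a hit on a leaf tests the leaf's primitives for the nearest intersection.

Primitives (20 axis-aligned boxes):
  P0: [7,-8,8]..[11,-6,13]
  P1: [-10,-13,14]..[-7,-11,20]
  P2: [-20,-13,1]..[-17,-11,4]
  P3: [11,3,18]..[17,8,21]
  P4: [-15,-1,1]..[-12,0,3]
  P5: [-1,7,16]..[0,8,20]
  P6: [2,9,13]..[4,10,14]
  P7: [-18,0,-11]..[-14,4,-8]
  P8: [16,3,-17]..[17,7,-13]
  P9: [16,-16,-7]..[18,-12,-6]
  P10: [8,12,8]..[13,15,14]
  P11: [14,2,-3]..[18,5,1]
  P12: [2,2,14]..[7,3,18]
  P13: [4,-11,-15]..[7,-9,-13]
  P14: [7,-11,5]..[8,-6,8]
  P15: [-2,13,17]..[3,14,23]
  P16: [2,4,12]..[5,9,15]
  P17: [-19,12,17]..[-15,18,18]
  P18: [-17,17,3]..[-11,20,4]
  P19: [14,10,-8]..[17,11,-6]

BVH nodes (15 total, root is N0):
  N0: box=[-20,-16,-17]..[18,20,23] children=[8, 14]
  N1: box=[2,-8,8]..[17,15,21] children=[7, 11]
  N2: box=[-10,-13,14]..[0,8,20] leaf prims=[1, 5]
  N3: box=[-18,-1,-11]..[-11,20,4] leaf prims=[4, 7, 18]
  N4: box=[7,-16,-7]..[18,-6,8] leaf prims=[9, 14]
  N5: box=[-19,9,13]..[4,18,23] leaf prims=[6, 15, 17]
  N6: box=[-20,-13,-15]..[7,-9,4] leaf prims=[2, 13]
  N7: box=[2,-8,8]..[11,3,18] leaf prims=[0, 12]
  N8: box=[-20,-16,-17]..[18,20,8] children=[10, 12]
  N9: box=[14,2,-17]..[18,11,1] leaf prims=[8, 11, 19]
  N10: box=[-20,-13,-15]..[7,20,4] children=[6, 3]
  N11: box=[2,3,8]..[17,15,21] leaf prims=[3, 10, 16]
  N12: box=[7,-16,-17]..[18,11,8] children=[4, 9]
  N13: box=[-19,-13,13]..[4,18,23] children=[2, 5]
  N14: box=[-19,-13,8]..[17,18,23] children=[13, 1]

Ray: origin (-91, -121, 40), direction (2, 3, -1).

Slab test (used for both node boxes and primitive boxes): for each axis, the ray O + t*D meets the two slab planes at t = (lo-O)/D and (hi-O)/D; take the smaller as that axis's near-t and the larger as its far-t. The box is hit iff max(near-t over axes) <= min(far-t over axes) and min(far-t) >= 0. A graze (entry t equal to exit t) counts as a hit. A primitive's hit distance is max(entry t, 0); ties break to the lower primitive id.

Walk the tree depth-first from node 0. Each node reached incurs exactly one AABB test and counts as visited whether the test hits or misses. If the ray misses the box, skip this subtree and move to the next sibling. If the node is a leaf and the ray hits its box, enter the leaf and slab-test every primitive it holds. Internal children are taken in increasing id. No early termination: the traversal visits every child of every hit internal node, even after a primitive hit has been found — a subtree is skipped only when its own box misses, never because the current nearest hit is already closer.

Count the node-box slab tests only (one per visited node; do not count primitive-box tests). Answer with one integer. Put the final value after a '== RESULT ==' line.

Traverse from the root:
N0 x:[71/2,109/2] y:[35,47] z:[17,57] -> hit [71/2,47], descend [8, 14]
  N8 x:[71/2,109/2] y:[35,47] z:[32,57] -> hit [71/2,47], descend [10, 12]
    N10 x:[71/2,49] y:[36,47] z:[36,55] -> hit [36,47], descend [3, 6]
      N3 x:[73/2,40] y:[40,47] z:[36,51] -> hit [40,40] leaf, test {P4(miss), P7(miss), P18(miss)}
      N6 x:[71/2,49] y:[36,112/3] z:[36,55] -> hit [36,112/3] leaf, test {P2@t=36, P13(miss)}
    N12 x:[49,109/2] y:[35,44] z:[32,57] -> miss, prune
  N14 x:[36,54] y:[36,139/3] z:[17,32] -> miss, prune

Visited [0, 8, 10, 3, 6, 12, 14]. Tests: 7 box, 2 leaf. Nearest: P2.

== RESULT ==
7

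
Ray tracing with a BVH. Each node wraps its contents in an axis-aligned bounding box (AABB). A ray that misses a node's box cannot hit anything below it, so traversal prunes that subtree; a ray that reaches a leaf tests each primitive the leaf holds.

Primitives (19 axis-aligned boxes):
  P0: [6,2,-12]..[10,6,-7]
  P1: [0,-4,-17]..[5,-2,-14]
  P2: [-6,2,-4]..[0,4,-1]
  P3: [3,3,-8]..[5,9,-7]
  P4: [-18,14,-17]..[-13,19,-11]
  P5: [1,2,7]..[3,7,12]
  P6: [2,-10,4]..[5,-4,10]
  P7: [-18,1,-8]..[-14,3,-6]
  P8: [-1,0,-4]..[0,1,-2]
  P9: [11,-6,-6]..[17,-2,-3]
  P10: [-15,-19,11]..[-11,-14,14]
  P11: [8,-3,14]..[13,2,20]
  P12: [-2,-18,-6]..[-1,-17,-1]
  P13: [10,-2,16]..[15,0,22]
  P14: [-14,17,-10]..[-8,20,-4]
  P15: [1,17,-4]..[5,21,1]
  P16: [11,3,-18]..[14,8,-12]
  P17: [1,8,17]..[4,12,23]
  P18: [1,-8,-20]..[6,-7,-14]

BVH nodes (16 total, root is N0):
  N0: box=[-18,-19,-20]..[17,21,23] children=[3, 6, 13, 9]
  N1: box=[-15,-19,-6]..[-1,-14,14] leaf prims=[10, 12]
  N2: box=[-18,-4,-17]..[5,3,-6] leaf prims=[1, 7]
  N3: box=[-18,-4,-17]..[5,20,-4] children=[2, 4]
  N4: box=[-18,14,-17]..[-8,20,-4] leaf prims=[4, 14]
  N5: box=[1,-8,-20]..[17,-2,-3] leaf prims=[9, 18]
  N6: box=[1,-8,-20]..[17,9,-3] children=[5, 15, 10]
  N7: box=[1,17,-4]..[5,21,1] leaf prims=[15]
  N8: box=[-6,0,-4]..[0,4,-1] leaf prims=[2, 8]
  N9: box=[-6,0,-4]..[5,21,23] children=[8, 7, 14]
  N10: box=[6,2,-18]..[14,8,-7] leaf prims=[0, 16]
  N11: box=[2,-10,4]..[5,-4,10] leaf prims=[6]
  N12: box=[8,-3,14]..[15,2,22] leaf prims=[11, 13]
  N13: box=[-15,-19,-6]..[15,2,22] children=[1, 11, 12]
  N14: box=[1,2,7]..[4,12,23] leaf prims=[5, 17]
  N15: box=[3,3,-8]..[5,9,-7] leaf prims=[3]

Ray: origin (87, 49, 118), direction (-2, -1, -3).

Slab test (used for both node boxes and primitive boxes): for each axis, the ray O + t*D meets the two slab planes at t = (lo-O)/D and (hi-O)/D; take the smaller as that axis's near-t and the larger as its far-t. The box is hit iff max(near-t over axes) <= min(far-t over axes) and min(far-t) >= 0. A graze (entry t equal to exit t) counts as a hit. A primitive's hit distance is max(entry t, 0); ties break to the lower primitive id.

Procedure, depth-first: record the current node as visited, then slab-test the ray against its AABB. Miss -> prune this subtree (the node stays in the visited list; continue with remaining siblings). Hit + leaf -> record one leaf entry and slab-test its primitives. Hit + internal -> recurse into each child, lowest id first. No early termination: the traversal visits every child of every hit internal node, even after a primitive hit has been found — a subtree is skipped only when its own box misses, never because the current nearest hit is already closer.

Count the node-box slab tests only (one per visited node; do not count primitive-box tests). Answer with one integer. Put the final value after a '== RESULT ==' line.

Trace the traversal:
N0 x:[35,105/2] y:[28,68] z:[95/3,46] -> hit [35,46], descend [3, 6, 9, 13]
  N3 x:[41,105/2] y:[29,53] z:[122/3,45] -> hit [41,45], descend [2, 4]
    N2 x:[41,105/2] y:[46,53] z:[124/3,45] -> miss, prune
    N4 x:[95/2,105/2] y:[29,35] z:[122/3,45] -> miss, prune
  N6 x:[35,43] y:[40,57] z:[121/3,46] -> hit [121/3,43], descend [5, 10, 15]
    N5 x:[35,43] y:[51,57] z:[121/3,46] -> miss, prune
    N10 x:[73/2,81/2] y:[41,47] z:[125/3,136/3] -> miss, prune
    N15 x:[41,42] y:[40,46] z:[125/3,42] -> hit [125/3,42] leaf, test {P3@t=125/3}
  N9 x:[41,93/2] y:[28,49] z:[95/3,122/3] -> miss, prune
  N13 x:[36,51] y:[47,68] z:[32,124/3] -> miss, prune

order=[0, 3, 2, 4, 6, 5, 10, 15, 9, 13]  |boxes|=10  |leaves|=1  hit=P3

== RESULT ==
10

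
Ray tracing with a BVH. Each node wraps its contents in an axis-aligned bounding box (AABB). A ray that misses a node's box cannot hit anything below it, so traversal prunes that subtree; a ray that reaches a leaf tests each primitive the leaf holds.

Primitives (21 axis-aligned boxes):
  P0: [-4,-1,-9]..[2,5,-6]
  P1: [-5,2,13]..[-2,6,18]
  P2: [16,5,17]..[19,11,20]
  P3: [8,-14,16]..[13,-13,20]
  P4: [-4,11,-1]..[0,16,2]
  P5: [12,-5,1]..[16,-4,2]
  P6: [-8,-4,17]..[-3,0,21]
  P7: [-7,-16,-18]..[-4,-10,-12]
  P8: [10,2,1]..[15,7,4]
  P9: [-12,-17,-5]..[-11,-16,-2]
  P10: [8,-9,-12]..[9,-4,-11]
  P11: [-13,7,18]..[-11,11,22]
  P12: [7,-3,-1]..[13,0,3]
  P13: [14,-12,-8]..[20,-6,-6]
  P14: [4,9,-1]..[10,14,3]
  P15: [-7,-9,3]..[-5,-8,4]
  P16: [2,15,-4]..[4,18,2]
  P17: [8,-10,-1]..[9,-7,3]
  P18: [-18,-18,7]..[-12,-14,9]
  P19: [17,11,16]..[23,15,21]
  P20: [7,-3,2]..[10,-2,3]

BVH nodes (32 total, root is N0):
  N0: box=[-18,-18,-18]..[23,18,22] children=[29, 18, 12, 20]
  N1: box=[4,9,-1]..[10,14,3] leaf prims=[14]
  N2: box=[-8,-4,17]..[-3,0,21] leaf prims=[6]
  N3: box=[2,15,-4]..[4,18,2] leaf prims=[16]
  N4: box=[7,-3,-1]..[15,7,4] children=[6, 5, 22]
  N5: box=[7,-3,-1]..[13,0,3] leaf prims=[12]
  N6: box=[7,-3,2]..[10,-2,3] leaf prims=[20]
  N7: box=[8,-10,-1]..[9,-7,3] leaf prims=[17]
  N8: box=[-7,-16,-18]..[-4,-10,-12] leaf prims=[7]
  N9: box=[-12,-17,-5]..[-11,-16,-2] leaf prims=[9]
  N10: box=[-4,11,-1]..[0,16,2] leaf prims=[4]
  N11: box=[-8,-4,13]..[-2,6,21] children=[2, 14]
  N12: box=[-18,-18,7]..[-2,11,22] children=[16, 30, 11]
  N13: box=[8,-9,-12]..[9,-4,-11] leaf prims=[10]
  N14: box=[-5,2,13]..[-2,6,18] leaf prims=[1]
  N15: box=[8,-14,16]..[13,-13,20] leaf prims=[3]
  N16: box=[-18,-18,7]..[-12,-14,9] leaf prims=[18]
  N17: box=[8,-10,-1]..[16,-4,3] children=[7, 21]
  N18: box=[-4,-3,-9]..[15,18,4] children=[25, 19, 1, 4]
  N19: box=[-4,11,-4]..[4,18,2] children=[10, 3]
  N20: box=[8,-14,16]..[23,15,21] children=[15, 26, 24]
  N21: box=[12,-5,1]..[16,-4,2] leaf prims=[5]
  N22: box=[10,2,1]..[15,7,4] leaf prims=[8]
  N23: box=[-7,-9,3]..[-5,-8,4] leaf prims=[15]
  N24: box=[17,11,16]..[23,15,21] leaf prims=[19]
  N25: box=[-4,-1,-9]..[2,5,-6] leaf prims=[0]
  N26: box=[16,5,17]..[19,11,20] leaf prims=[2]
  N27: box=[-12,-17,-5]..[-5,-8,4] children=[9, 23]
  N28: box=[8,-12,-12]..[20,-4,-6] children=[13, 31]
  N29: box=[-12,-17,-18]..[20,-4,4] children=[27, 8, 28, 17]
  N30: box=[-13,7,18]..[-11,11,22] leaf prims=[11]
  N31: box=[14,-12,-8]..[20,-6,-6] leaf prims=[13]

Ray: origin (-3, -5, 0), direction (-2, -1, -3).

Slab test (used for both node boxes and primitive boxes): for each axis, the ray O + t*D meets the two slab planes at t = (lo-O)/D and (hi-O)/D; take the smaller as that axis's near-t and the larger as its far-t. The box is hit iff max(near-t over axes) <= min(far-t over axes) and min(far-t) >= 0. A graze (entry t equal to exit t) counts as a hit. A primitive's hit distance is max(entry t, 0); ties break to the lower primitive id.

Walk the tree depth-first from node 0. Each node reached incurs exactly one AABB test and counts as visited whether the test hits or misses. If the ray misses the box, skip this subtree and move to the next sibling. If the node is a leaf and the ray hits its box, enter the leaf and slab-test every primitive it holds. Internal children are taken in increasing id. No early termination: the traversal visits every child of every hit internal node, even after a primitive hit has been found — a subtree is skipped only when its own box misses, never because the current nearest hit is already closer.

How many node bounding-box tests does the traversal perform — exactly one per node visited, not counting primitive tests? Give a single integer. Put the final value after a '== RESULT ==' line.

Walk:
N0 x:[-13,15/2] y:[-23,13] z:[-22/3,6] -> hit [-22/3,6], descend [12, 18, 20, 29]
  N12 x:[-1/2,15/2] y:[-16,13] z:[-22/3,-7/3] -> miss, prune
  N18 x:[-9,1/2] y:[-23,-2] z:[-4/3,3] -> miss, prune
  N20 x:[-13,-11/2] y:[-20,9] z:[-7,-16/3] -> miss, prune
  N29 x:[-23/2,9/2] y:[-1,12] z:[-4/3,6] -> hit [-1,9/2], descend [8, 17, 27, 28]
    N8 x:[1/2,2] y:[5,11] z:[4,6] -> miss, prune
    N17 x:[-19/2,-11/2] y:[-1,5] z:[-1,1/3] -> miss, prune
    N27 x:[1,9/2] y:[3,12] z:[-4/3,5/3] -> miss, prune
    N28 x:[-23/2,-11/2] y:[-1,7] z:[2,4] -> miss, prune

Visited [0, 12, 18, 20, 29, 8, 17, 27, 28]. Tests: 9 box, 0 leaf. Nearest: miss.

== RESULT ==
9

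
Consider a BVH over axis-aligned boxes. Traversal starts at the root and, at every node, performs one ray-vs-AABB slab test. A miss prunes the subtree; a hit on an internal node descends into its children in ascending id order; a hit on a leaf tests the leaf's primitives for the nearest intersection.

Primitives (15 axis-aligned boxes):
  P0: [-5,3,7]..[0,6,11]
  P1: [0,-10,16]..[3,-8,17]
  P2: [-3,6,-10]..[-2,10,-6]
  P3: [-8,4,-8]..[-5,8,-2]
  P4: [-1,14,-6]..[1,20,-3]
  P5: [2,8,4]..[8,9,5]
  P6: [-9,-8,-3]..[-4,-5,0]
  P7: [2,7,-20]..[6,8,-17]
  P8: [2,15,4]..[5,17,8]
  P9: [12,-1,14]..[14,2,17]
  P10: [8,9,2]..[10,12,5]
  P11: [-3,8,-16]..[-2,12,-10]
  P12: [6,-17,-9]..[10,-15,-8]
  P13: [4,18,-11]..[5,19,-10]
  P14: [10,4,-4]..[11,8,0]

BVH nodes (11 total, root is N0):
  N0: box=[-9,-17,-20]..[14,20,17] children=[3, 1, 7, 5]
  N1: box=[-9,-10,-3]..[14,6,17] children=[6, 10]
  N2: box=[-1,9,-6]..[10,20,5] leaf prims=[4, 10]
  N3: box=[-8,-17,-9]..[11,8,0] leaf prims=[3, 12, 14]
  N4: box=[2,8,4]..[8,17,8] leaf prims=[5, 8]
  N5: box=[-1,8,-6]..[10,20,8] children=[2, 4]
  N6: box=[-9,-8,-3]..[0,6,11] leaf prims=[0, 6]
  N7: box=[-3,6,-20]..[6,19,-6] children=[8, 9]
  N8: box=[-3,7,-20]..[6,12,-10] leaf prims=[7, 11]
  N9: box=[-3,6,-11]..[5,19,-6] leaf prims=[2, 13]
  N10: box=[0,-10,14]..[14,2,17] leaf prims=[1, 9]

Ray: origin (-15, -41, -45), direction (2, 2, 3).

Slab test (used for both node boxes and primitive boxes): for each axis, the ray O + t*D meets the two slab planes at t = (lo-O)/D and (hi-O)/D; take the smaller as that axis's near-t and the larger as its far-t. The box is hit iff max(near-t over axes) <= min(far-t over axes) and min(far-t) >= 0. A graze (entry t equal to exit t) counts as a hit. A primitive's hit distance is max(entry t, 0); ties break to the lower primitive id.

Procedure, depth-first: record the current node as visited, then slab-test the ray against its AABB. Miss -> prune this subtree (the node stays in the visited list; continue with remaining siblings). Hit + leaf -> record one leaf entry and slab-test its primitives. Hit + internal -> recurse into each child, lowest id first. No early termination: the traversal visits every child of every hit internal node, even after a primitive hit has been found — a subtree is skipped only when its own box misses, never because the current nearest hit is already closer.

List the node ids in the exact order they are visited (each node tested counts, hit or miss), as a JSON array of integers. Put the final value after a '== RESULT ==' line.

Traverse from the root:
N0 x:[3,29/2] y:[12,61/2] z:[25/3,62/3] -> hit [12,29/2], descend [1, 3, 5, 7]
  N1 x:[3,29/2] y:[31/2,47/2] z:[14,62/3] -> miss, prune
  N3 x:[7/2,13] y:[12,49/2] z:[12,15] -> hit [12,13] leaf, test {P3(miss), P12@t=12, P14(miss)}
  N5 x:[7,25/2] y:[49/2,61/2] z:[13,53/3] -> miss, prune
  N7 x:[6,21/2] y:[47/2,30] z:[25/3,13] -> miss, prune

order=[0, 1, 3, 5, 7]  |boxes|=5  |leaves|=1  hit=P12

== RESULT ==
[0, 1, 3, 5, 7]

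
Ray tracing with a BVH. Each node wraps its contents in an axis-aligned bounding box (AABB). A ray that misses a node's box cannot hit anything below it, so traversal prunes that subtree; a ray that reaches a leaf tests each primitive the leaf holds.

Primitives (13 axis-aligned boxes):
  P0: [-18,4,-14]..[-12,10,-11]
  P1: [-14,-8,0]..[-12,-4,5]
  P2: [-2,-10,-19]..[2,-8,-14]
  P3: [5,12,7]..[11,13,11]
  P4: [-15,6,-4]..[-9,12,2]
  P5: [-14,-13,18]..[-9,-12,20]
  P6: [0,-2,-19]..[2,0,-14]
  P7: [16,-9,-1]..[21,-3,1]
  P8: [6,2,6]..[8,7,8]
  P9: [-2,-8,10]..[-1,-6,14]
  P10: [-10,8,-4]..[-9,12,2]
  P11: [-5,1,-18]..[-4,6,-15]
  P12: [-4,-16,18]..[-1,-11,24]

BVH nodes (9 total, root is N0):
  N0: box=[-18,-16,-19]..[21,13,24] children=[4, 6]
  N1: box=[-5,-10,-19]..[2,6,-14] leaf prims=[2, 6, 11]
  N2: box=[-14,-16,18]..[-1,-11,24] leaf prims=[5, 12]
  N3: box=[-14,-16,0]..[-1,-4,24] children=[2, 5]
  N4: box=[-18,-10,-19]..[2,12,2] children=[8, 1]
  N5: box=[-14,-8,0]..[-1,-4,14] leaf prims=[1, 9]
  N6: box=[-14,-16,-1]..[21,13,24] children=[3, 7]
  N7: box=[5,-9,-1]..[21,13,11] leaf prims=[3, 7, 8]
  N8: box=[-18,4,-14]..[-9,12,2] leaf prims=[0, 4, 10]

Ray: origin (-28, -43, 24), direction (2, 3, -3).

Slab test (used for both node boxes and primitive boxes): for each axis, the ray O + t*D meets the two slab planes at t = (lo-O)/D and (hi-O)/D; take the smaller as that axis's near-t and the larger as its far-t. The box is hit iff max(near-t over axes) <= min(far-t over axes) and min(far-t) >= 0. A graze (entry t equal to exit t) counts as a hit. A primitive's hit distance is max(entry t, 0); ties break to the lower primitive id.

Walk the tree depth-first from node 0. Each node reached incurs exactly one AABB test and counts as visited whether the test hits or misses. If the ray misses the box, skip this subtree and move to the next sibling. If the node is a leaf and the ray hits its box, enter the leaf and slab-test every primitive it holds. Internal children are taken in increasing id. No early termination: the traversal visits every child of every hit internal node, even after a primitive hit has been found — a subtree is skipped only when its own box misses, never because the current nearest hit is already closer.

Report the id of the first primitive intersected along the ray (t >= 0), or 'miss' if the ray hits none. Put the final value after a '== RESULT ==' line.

Trace the traversal:
N0 x:[5,49/2] y:[9,56/3] z:[0,43/3] -> hit [9,43/3], descend [4, 6]
  N4 x:[5,15] y:[11,55/3] z:[22/3,43/3] -> hit [11,43/3], descend [1, 8]
    N1 x:[23/2,15] y:[11,49/3] z:[38/3,43/3] -> hit [38/3,43/3] leaf, test {P2(miss), P6@t=14, P11(miss)}
    N8 x:[5,19/2] y:[47/3,55/3] z:[22/3,38/3] -> miss, prune
  N6 x:[7,49/2] y:[9,56/3] z:[0,25/3] -> miss, prune

order=[0, 4, 1, 8, 6]  |boxes|=5  |leaves|=1  hit=P6

== RESULT ==
6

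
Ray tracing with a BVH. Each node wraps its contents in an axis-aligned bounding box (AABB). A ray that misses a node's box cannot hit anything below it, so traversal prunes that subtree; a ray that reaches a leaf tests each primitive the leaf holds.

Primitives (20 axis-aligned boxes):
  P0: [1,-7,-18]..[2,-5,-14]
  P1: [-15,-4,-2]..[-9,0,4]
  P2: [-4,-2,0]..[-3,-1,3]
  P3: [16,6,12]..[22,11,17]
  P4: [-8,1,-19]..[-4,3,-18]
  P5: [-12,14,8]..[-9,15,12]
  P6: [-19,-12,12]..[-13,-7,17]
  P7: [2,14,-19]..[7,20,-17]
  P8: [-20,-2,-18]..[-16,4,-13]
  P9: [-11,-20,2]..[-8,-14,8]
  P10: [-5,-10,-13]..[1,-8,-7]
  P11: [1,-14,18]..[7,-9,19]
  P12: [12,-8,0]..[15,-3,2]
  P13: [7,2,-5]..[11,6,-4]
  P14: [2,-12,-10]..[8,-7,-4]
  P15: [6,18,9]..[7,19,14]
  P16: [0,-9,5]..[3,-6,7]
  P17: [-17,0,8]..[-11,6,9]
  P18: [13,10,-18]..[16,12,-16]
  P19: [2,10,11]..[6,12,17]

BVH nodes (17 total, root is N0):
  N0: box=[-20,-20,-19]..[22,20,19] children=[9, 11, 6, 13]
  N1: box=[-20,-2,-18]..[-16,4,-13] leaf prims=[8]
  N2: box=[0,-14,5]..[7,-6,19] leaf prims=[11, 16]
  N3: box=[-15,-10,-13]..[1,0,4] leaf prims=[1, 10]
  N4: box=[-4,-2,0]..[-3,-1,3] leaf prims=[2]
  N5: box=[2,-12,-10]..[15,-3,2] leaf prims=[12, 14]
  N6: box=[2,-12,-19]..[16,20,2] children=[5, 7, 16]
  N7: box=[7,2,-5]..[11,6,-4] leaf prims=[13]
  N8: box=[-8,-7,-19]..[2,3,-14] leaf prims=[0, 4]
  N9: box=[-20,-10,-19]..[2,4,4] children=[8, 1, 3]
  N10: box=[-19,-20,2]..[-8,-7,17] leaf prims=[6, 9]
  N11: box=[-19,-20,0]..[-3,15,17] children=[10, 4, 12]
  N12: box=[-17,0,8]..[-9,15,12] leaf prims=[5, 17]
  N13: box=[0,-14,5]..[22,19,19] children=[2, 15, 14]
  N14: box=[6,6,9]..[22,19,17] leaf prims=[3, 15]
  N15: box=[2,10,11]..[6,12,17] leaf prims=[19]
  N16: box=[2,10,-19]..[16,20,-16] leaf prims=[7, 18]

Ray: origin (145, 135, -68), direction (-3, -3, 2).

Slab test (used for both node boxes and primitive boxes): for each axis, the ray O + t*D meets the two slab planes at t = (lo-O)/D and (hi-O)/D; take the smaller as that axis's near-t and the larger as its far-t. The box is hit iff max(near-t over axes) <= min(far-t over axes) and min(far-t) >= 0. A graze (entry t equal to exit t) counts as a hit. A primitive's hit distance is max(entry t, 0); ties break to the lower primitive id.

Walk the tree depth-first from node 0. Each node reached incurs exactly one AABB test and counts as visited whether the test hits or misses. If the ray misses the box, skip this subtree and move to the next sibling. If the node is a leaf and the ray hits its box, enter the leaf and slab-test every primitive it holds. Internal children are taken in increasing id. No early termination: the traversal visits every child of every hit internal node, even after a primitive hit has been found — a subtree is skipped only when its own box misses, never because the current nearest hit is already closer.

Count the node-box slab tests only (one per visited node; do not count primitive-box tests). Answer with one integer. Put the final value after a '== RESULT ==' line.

Traverse from the root:
N0 x:[41,55] y:[115/3,155/3] z:[49/2,87/2] -> hit [41,87/2], descend [6, 9, 11, 13]
  N6 x:[43,143/3] y:[115/3,49] z:[49/2,35] -> miss, prune
  N9 x:[143/3,55] y:[131/3,145/3] z:[49/2,36] -> miss, prune
  N11 x:[148/3,164/3] y:[40,155/3] z:[34,85/2] -> miss, prune
  N13 x:[41,145/3] y:[116/3,149/3] z:[73/2,87/2] -> hit [41,87/2], descend [2, 14, 15]
    N2 x:[46,145/3] y:[47,149/3] z:[73/2,87/2] -> miss, prune
    N14 x:[41,139/3] y:[116/3,43] z:[77/2,85/2] -> hit [41,85/2] leaf, test {P3@t=124/3, P15(miss)}
    N15 x:[139/3,143/3] y:[41,125/3] z:[79/2,85/2] -> miss, prune

8 AABB tests over nodes [0, 6, 9, 11, 13, 2, 14, 15]; 1 leaf entered; closest P3.

== RESULT ==
8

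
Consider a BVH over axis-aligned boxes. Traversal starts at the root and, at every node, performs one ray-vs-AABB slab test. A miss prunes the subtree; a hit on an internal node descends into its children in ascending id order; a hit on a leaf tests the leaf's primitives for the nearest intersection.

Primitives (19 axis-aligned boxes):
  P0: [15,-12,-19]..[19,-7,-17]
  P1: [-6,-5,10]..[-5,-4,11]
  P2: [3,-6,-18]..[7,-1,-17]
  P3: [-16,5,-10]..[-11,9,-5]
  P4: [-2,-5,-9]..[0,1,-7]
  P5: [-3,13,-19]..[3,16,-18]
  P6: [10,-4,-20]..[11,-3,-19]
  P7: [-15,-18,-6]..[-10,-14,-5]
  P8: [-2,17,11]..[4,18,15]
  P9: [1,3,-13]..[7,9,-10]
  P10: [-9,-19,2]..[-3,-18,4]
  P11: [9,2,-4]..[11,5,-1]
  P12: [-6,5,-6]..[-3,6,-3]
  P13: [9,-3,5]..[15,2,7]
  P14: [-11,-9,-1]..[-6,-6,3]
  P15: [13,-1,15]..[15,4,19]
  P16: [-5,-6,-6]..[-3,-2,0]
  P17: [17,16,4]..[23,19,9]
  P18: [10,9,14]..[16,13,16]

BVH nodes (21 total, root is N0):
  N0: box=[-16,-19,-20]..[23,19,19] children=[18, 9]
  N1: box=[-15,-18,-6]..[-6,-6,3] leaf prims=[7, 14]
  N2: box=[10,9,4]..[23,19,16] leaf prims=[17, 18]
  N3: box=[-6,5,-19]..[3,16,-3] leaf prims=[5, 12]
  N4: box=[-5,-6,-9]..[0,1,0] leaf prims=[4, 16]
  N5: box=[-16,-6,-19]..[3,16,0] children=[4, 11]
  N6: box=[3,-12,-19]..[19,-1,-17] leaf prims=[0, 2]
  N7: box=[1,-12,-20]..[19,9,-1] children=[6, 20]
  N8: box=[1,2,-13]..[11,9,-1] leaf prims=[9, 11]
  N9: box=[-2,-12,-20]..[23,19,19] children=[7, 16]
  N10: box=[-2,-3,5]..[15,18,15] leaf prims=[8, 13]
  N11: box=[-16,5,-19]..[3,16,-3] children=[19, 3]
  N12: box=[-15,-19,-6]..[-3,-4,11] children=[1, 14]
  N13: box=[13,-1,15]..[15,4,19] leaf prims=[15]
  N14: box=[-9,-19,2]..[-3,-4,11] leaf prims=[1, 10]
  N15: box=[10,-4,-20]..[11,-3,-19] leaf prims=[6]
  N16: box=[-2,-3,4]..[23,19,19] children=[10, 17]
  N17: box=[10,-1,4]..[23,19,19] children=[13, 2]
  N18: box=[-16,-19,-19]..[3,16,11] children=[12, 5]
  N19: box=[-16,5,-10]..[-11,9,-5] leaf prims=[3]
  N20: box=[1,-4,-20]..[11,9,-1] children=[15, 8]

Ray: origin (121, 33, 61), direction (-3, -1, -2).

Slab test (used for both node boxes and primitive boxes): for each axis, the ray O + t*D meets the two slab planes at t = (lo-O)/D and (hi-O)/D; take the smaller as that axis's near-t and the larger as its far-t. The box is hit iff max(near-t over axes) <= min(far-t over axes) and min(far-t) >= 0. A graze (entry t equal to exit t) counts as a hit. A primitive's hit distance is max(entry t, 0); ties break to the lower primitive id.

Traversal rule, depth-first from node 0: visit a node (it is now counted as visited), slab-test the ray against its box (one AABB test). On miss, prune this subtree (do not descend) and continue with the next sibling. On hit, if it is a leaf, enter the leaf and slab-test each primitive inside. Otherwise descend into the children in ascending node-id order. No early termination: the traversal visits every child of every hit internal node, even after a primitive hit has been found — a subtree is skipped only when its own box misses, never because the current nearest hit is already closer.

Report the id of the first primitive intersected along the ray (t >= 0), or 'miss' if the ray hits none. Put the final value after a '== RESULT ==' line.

Walk:
N0 x:[98/3,137/3] y:[14,52] z:[21,81/2] -> hit [98/3,81/2], descend [9, 18]
  N9 x:[98/3,41] y:[14,45] z:[21,81/2] -> hit [98/3,81/2], descend [7, 16]
    N7 x:[34,40] y:[24,45] z:[31,81/2] -> hit [34,40], descend [6, 20]
      N6 x:[34,118/3] y:[34,45] z:[39,40] -> hit [39,118/3] leaf, test {P0(miss), P2@t=39}
      N20 x:[110/3,40] y:[24,37] z:[31,81/2] -> hit [110/3,37], descend [8, 15]
        N8 x:[110/3,40] y:[24,31] z:[31,37] -> miss, prune
        N15 x:[110/3,37] y:[36,37] z:[40,81/2] -> miss, prune
    N16 x:[98/3,41] y:[14,36] z:[21,57/2] -> miss, prune
  N18 x:[118/3,137/3] y:[17,52] z:[25,40] -> hit [118/3,40], descend [5, 12]
    N5 x:[118/3,137/3] y:[17,39] z:[61/2,40] -> miss, prune
    N12 x:[124/3,136/3] y:[37,52] z:[25,67/2] -> miss, prune

Summary -> nodes [0, 9, 7, 6, 20, 8, 15, 16, 18, 5, 12]; box-tests=11; leaf-entries=1; first=P2

== RESULT ==
2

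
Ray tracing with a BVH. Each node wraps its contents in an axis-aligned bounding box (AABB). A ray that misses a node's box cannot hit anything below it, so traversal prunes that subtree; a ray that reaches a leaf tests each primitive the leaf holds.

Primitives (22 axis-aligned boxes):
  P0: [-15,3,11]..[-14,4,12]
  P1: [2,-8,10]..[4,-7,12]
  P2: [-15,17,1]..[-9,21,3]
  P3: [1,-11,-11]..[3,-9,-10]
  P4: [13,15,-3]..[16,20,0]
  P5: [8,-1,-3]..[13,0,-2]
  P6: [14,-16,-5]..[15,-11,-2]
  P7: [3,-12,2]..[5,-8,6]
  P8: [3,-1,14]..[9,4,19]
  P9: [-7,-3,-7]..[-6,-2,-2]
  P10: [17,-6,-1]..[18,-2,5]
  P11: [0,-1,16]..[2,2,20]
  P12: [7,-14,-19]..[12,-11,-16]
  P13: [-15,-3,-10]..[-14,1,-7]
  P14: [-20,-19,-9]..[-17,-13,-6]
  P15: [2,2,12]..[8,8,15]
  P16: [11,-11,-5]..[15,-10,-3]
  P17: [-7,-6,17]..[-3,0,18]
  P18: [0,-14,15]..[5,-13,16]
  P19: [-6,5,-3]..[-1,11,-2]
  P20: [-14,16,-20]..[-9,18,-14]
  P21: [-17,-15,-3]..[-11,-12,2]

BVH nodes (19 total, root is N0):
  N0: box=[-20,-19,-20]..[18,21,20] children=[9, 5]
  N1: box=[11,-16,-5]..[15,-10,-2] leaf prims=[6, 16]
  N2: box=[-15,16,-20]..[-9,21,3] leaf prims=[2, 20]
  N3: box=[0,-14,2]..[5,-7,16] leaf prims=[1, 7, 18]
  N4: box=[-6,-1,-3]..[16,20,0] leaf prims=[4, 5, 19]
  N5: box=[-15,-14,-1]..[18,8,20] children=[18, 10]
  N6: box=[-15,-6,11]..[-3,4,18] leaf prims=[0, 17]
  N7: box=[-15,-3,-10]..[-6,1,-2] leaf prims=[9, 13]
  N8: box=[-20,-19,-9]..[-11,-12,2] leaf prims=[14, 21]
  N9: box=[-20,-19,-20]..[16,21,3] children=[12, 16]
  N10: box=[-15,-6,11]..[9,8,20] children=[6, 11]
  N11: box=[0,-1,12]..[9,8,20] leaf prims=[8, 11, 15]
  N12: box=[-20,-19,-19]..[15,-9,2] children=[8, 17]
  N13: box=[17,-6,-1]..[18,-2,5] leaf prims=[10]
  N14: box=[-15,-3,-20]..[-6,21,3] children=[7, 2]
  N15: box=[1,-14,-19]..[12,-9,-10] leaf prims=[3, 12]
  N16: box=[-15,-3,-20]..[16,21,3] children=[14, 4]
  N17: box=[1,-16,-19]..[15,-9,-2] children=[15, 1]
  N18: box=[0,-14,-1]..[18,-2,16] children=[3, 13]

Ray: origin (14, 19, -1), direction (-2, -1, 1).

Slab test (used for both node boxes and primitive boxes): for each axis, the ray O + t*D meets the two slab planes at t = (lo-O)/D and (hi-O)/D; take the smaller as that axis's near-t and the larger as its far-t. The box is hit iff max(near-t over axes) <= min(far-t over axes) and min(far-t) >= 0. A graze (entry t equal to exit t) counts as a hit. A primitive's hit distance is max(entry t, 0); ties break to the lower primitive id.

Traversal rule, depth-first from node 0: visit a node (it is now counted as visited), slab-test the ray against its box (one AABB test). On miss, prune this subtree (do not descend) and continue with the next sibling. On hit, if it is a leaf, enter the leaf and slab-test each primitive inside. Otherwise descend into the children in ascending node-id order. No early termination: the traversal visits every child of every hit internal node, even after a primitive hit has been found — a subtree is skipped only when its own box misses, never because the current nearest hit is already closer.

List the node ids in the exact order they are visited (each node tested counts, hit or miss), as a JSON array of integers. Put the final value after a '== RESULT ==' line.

Traverse from the root:
N0 x:[-2,17] y:[-2,38] z:[-19,21] -> hit [-2,17], descend [5, 9]
  N5 x:[-2,29/2] y:[11,33] z:[0,21] -> hit [11,29/2], descend [10, 18]
    N10 x:[5/2,29/2] y:[11,25] z:[12,21] -> hit [12,29/2], descend [6, 11]
      N6 x:[17/2,29/2] y:[15,25] z:[12,19] -> miss, prune
      N11 x:[5/2,7] y:[11,20] z:[13,21] -> miss, prune
    N18 x:[-2,7] y:[21,33] z:[0,17] -> miss, prune
  N9 x:[-1,17] y:[-2,38] z:[-19,4] -> hit [-1,4], descend [12, 16]
    N12 x:[-1/2,17] y:[28,38] z:[-18,3] -> miss, prune
    N16 x:[-1,29/2] y:[-2,22] z:[-19,4] -> hit [-1,4], descend [4, 14]
      N4 x:[-1,10] y:[-1,20] z:[-2,1] -> hit [-1,1] leaf, test {P4@t=0, P5(miss), P19(miss)}
      N14 x:[10,29/2] y:[-2,22] z:[-19,4] -> miss, prune

Visited [0, 5, 10, 6, 11, 18, 9, 12, 16, 4, 14]. Tests: 11 box, 1 leaf. Nearest: P4.

== RESULT ==
[0, 5, 10, 6, 11, 18, 9, 12, 16, 4, 14]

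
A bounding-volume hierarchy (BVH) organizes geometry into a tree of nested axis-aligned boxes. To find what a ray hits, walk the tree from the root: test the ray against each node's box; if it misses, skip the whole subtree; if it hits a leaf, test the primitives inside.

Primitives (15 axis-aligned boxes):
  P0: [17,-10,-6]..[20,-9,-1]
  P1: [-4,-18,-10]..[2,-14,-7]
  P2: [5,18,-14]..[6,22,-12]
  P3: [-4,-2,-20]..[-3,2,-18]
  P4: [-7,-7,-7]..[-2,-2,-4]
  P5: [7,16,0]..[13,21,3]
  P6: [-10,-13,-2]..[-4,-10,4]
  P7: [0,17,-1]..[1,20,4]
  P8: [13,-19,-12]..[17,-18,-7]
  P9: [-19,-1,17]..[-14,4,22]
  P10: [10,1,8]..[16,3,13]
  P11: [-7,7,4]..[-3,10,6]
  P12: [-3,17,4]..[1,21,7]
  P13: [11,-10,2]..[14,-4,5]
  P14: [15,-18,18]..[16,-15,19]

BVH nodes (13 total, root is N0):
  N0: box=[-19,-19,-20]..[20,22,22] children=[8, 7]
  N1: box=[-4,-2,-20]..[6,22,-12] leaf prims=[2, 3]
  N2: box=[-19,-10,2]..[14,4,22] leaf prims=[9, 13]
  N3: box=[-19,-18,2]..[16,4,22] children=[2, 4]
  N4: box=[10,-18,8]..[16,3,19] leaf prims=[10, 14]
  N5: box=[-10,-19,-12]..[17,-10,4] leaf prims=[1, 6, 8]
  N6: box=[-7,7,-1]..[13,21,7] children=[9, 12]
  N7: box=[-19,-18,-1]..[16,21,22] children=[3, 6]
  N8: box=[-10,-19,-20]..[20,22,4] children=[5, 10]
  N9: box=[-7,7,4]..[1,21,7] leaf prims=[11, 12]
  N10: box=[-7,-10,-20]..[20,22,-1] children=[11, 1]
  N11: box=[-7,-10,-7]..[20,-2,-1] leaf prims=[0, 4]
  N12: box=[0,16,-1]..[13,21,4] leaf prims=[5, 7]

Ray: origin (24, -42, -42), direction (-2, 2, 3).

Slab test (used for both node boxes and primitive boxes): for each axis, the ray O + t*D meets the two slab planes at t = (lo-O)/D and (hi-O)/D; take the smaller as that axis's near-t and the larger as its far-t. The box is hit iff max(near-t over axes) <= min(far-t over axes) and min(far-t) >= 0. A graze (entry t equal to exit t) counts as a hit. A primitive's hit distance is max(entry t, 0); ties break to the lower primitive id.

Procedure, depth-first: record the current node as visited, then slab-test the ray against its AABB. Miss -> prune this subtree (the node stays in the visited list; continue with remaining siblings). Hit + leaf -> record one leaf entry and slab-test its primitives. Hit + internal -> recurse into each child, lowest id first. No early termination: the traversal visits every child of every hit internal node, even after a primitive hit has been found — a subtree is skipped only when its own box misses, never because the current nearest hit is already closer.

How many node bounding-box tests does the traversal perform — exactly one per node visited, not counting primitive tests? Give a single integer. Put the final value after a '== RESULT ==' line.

Trace the traversal:
N0 x:[2,43/2] y:[23/2,32] z:[22/3,64/3] -> hit [23/2,64/3], descend [7, 8]
  N7 x:[4,43/2] y:[12,63/2] z:[41/3,64/3] -> hit [41/3,64/3], descend [3, 6]
    N3 x:[4,43/2] y:[12,23] z:[44/3,64/3] -> hit [44/3,64/3], descend [2, 4]
      N2 x:[5,43/2] y:[16,23] z:[44/3,64/3] -> hit [16,64/3] leaf, test {P9@t=41/2, P13(miss)}
      N4 x:[4,7] y:[12,45/2] z:[50/3,61/3] -> miss, prune
    N6 x:[11/2,31/2] y:[49/2,63/2] z:[41/3,49/3] -> miss, prune
  N8 x:[2,17] y:[23/2,32] z:[22/3,46/3] -> hit [23/2,46/3], descend [5, 10]
    N5 x:[7/2,17] y:[23/2,16] z:[10,46/3] -> hit [23/2,46/3] leaf, test {P1(miss), P6@t=29/2, P8(miss)}
    N10 x:[2,31/2] y:[16,32] z:[22/3,41/3] -> miss, prune

order=[0, 7, 3, 2, 4, 6, 8, 5, 10]  |boxes|=9  |leaves|=2  hit=P6

== RESULT ==
9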